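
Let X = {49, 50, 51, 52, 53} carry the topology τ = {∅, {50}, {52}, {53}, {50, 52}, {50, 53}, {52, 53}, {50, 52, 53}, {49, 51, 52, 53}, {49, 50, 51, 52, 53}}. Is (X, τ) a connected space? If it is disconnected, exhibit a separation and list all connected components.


(X, τ) is disconnected; components = [{50}, {49, 51, 52, 53}].

Find clopen sets (U ∈ τ with X ∖ U ∈ τ):
  U = ∅, X ∖ U = {49, 50, 51, 52, 53} — both open, so U is clopen.
  U = {50}, X ∖ U = {49, 51, 52, 53} — both open, so U is clopen.
  U = {49, 51, 52, 53}, X ∖ U = {50} — both open, so U is clopen.
  U = {49, 50, 51, 52, 53}, X ∖ U = ∅ — both open, so U is clopen.
Nontrivial clopen(s) exist: e.g. {50}. So (X, τ) is disconnected.
Compute connected components by grouping points that agree on all clopens:
  component: {50}
  component: {49, 51, 52, 53}


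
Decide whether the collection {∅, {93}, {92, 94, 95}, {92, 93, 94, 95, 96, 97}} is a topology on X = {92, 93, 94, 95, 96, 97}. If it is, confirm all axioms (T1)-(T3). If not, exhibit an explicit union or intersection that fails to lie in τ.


τ is NOT a topology on X.

Axiom (T1): ∅ ∈ τ? Yes; X ∈ τ? Yes.
Axiom (T2/T3): check pairwise unions and intersections of members of τ.
Counterexample for (T2): {93} ∪ {92, 94, 95} = {92, 93, 94, 95} ∉ τ. Therefore τ is NOT a topology.


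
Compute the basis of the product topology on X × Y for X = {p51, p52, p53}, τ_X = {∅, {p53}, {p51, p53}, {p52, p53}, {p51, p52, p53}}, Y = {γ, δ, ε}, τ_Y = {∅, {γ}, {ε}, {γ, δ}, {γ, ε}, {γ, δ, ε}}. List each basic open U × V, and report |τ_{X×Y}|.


Basis B = {∅ × ∅, {p53} × {γ}, {p53} × {ε}, {p51, p53} × {γ}, {p51, p53} × {ε}, {p52, p53} × {γ}, {p52, p53} × {ε}, {p53} × {γ, δ}, {p53} × {γ, ε}, {p51, p52, p53} × {γ}, {p51, p52, p53} × {ε}, {p53} × {γ, δ, ε}, {p51, p53} × {γ, δ}, {p51, p53} × {γ, ε}, {p52, p53} × {γ, δ}, {p52, p53} × {γ, ε}, {p51, p53} × {γ, δ, ε}, {p51, p52, p53} × {γ, δ}, {p51, p52, p53} × {γ, ε}, {p52, p53} × {γ, δ, ε}, {p51, p52, p53} × {γ, δ, ε}}; |τ_{X×Y}| = 70.

Enumerate products U × V with U ∈ τ_X, V ∈ τ_Y (deduplicated):
  ∅ × ∅ = {} (∅)
  {p53} × {γ} = {(p53,γ)}
  {p53} × {ε} = {(p53,ε)}
  {p51, p53} × {γ} = {(p51,γ), (p53,γ)}
  {p51, p53} × {ε} = {(p51,ε), (p53,ε)}
  {p52, p53} × {γ} = {(p52,γ), (p53,γ)}
  {p52, p53} × {ε} = {(p52,ε), (p53,ε)}
  {p53} × {γ, δ} = {(p53,γ), (p53,δ)}
  {p53} × {γ, ε} = {(p53,γ), (p53,ε)}
  {p51, p52, p53} × {γ} = {(p51,γ), (p52,γ), (p53,γ)}
  {p51, p52, p53} × {ε} = {(p51,ε), (p52,ε), (p53,ε)}
  {p53} × {γ, δ, ε} = {(p53,γ), (p53,δ), (p53,ε)}
  {p51, p53} × {γ, δ} = {(p51,γ), (p51,δ), (p53,γ), (p53,δ)}
  {p51, p53} × {γ, ε} = {(p51,γ), (p51,ε), (p53,γ), (p53,ε)}
  {p52, p53} × {γ, δ} = {(p52,γ), (p52,δ), (p53,γ), (p53,δ)}
  {p52, p53} × {γ, ε} = {(p52,γ), (p52,ε), (p53,γ), (p53,ε)}
  {p51, p53} × {γ, δ, ε} = {(p51,γ), (p51,δ), (p51,ε), (p53,γ), (p53,δ), (p53,ε)}
  {p51, p52, p53} × {γ, δ} = {(p51,γ), (p51,δ), (p52,γ), (p52,δ), (p53,γ), (p53,δ)}
  {p51, p52, p53} × {γ, ε} = {(p51,γ), (p51,ε), (p52,γ), (p52,ε), (p53,γ), (p53,ε)}
  {p52, p53} × {γ, δ, ε} = {(p52,γ), (p52,δ), (p52,ε), (p53,γ), (p53,δ), (p53,ε)}
  {p51, p52, p53} × {γ, δ, ε} = {(p51,γ), (p51,δ), (p51,ε), (p52,γ), (p52,δ), (p52,ε), (p53,γ), (p53,δ), (p53,ε)}
These 21 distinct sets form the basis B.
Close under arbitrary unions to get τ_{X×Y}; counting gives |τ_{X×Y}| = 70.


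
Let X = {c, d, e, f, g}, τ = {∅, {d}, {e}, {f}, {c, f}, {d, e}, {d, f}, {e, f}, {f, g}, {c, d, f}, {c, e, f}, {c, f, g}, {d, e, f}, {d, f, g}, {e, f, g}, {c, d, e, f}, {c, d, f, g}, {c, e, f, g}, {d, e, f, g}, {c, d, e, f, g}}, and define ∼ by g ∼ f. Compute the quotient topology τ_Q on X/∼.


X/∼ = {[c], [d], [e], [f=g]}; |τ_Q| = 12.

Equivalence classes: [c], [d], [e], [f=g].
Quotient map π: X → X/∼ sends c ↦ [c], d ↦ [d], e ↦ [e], f ↦ [f=g], g ↦ [f=g].
For each subset V ⊆ X/∼, compute π^{-1}(V) ⊆ X and check whether π^{-1}(V) ∈ τ. V is open in τ_Q iff π^{-1}(V) ∈ τ.
  V = {}: π^{-1}(V) = ∅ ∈ τ ✓.
  V = {[c]}: π^{-1}(V) = {c} ∉ τ ✗.
  V = {[d]}: π^{-1}(V) = {d} ∈ τ ✓.
  V = {[c], [d]}: π^{-1}(V) = {c, d} ∉ τ ✗.
  V = {[e]}: π^{-1}(V) = {e} ∈ τ ✓.
  V = {[c], [e]}: π^{-1}(V) = {c, e} ∉ τ ✗.
  V = {[d], [e]}: π^{-1}(V) = {d, e} ∈ τ ✓.
  V = {[c], [d], [e]}: π^{-1}(V) = {c, d, e} ∉ τ ✗.
  V = {[f=g]}: π^{-1}(V) = {f, g} ∈ τ ✓.
  V = {[c], [f=g]}: π^{-1}(V) = {c, f, g} ∈ τ ✓.
  V = {[d], [f=g]}: π^{-1}(V) = {d, f, g} ∈ τ ✓.
  V = {[c], [d], [f=g]}: π^{-1}(V) = {c, d, f, g} ∈ τ ✓.
  V = {[e], [f=g]}: π^{-1}(V) = {e, f, g} ∈ τ ✓.
  V = {[c], [e], [f=g]}: π^{-1}(V) = {c, e, f, g} ∈ τ ✓.
  V = {[d], [e], [f=g]}: π^{-1}(V) = {d, e, f, g} ∈ τ ✓.
  V = {[c], [d], [e], [f=g]}: π^{-1}(V) = {c, d, e, f, g} ∈ τ ✓.
Open sets in the quotient: τ_Q = {{}, {[d]}, {[e]}, {[d], [e]}, {[f=g]}, {[c], [f=g]}, {[d], [f=g]}, {[c], [d], [f=g]}, {[e], [f=g]}, {[c], [e], [f=g]}, {[d], [e], [f=g]}, {[c], [d], [e], [f=g]}} (12 elements).


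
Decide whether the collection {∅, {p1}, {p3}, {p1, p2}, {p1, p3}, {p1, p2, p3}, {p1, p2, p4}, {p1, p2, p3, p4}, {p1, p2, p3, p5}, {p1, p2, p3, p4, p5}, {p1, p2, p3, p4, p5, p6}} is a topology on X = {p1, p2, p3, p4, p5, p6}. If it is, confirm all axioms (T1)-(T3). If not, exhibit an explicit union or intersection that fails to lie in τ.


τ IS a topology on X.

Axiom (T1): ∅ ∈ τ? Yes; X ∈ τ? Yes.
Axiom (T2/T3): check pairwise unions and intersections of members of τ.
All pairwise intersections and unions checked — each lies in τ. Therefore τ satisfies (T1), (T2), (T3): it IS a topology on X.


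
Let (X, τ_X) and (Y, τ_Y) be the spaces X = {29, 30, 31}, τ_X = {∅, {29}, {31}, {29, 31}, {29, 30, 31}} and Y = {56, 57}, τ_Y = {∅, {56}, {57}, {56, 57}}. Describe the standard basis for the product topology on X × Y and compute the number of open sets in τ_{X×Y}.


Basis B = {∅ × ∅, {29} × {56}, {29} × {57}, {31} × {56}, {31} × {57}, {29} × {56, 57}, {29, 31} × {56}, {29, 31} × {57}, {31} × {56, 57}, {29, 30, 31} × {56}, {29, 30, 31} × {57}, {29, 31} × {56, 57}, {29, 30, 31} × {56, 57}}; |τ_{X×Y}| = 25.

Enumerate products U × V with U ∈ τ_X, V ∈ τ_Y (deduplicated):
  ∅ × ∅ = {} (∅)
  {29} × {56} = {(29,56)}
  {29} × {57} = {(29,57)}
  {31} × {56} = {(31,56)}
  {31} × {57} = {(31,57)}
  {29} × {56, 57} = {(29,56), (29,57)}
  {29, 31} × {56} = {(29,56), (31,56)}
  {29, 31} × {57} = {(29,57), (31,57)}
  {31} × {56, 57} = {(31,56), (31,57)}
  {29, 30, 31} × {56} = {(29,56), (30,56), (31,56)}
  {29, 30, 31} × {57} = {(29,57), (30,57), (31,57)}
  {29, 31} × {56, 57} = {(29,56), (29,57), (31,56), (31,57)}
  {29, 30, 31} × {56, 57} = {(29,56), (29,57), (30,56), (30,57), (31,56), (31,57)}
These 13 distinct sets form the basis B.
Close under arbitrary unions to get τ_{X×Y}; counting gives |τ_{X×Y}| = 25.


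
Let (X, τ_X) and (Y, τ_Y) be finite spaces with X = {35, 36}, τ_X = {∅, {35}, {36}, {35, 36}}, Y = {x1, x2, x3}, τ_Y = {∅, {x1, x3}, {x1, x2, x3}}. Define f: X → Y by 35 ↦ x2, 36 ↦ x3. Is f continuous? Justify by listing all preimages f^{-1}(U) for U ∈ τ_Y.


f IS continuous.

Compute f^{-1}(U) for each U ∈ τ_Y:
  U = ∅: f^{-1}(U) = ∅ ∈ τ_X ✓.
  U = {x1, x3}: f^{-1}(U) = {36} ∈ τ_X ✓.
  U = {x1, x2, x3}: f^{-1}(U) = {35, 36} ∈ τ_X ✓.
Every preimage lies in τ_X, so f IS continuous.


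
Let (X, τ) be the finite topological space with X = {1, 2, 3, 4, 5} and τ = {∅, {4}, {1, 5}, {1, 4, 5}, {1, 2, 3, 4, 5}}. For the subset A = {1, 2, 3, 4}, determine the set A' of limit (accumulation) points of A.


A' = {2, 3, 5}

For each x ∈ X, list the open sets U ∈ τ with x ∈ U, then check whether U ∩ (A ∖ {x}) ≠ ∅ for every such U.
  x = 1: open {1, 5} ∋ x has {1, 5} ∩ (A ∖ {1}) = ∅, so x is NOT a limit point.
  x = 2: opens ∋ x are {1, 2, 3, 4, 5}; each meets A ∖ {2}, so x IS a limit point.
  x = 3: opens ∋ x are {1, 2, 3, 4, 5}; each meets A ∖ {3}, so x IS a limit point.
  x = 4: open {4} ∋ x has {4} ∩ (A ∖ {4}) = ∅, so x is NOT a limit point.
  x = 5: opens ∋ x are {1, 5}, {1, 4, 5}, {1, 2, 3, 4, 5}; each meets A ∖ {5}, so x IS a limit point.
Collecting: A' = {2, 3, 5}.


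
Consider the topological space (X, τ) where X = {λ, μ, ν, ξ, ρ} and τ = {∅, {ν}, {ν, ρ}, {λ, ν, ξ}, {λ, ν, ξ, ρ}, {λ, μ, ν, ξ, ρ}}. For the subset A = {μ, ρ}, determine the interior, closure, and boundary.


int(A) = ∅, cl(A) = {μ, ρ}, ∂A = {μ, ρ}.

Closed sets in (X, τ) are complements of opens:
  closed(X, τ) = {∅, {μ}, {μ, ρ}, {λ, μ, ξ}, {λ, μ, ξ, ρ}, {λ, μ, ν, ξ, ρ}}.
int(A) = ⋃ {U ∈ τ : U ⊆ A}. Opens contained in A: ∅.
Taking the union of these: int(A) = ∅.
cl(A) = ⋂ {C closed : A ⊆ C}. Closed sets containing A: {μ, ρ}, {λ, μ, ξ, ρ}, {λ, μ, ν, ξ, ρ}.
Intersecting these: cl(A) = {μ, ρ}.
∂A = cl(A) ∖ int(A) = {μ, ρ} ∖ ∅ = {μ, ρ}.


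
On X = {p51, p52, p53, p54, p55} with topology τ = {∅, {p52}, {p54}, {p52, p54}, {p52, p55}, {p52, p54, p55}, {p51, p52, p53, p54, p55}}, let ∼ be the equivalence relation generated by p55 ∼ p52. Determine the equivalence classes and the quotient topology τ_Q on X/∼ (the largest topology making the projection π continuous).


X/∼ = {[p51], [p52=p55], [p53], [p54]}; |τ_Q| = 5.

Equivalence classes: [p51], [p52=p55], [p53], [p54].
Quotient map π: X → X/∼ sends p51 ↦ [p51], p52 ↦ [p52=p55], p53 ↦ [p53], p54 ↦ [p54], p55 ↦ [p52=p55].
For each subset V ⊆ X/∼, compute π^{-1}(V) ⊆ X and check whether π^{-1}(V) ∈ τ. V is open in τ_Q iff π^{-1}(V) ∈ τ.
  V = {}: π^{-1}(V) = ∅ ∈ τ ✓.
  V = {[p51]}: π^{-1}(V) = {p51} ∉ τ ✗.
  V = {[p52=p55]}: π^{-1}(V) = {p52, p55} ∈ τ ✓.
  V = {[p51], [p52=p55]}: π^{-1}(V) = {p51, p52, p55} ∉ τ ✗.
  V = {[p53]}: π^{-1}(V) = {p53} ∉ τ ✗.
  V = {[p51], [p53]}: π^{-1}(V) = {p51, p53} ∉ τ ✗.
  V = {[p52=p55], [p53]}: π^{-1}(V) = {p52, p53, p55} ∉ τ ✗.
  V = {[p51], [p52=p55], [p53]}: π^{-1}(V) = {p51, p52, p53, p55} ∉ τ ✗.
  V = {[p54]}: π^{-1}(V) = {p54} ∈ τ ✓.
  V = {[p51], [p54]}: π^{-1}(V) = {p51, p54} ∉ τ ✗.
  V = {[p52=p55], [p54]}: π^{-1}(V) = {p52, p54, p55} ∈ τ ✓.
  V = {[p51], [p52=p55], [p54]}: π^{-1}(V) = {p51, p52, p54, p55} ∉ τ ✗.
  V = {[p53], [p54]}: π^{-1}(V) = {p53, p54} ∉ τ ✗.
  V = {[p51], [p53], [p54]}: π^{-1}(V) = {p51, p53, p54} ∉ τ ✗.
  V = {[p52=p55], [p53], [p54]}: π^{-1}(V) = {p52, p53, p54, p55} ∉ τ ✗.
  V = {[p51], [p52=p55], [p53], [p54]}: π^{-1}(V) = {p51, p52, p53, p54, p55} ∈ τ ✓.
Open sets in the quotient: τ_Q = {{}, {[p52=p55]}, {[p54]}, {[p52=p55], [p54]}, {[p51], [p52=p55], [p53], [p54]}} (5 elements).


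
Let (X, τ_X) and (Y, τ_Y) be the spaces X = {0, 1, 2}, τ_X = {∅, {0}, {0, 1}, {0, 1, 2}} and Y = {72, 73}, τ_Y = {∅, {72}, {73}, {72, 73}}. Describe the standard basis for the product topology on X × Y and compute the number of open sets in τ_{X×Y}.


Basis B = {∅ × ∅, {0} × {72}, {0} × {73}, {0} × {72, 73}, {0, 1} × {72}, {0, 1} × {73}, {0, 1, 2} × {72}, {0, 1, 2} × {73}, {0, 1} × {72, 73}, {0, 1, 2} × {72, 73}}; |τ_{X×Y}| = 16.

Enumerate products U × V with U ∈ τ_X, V ∈ τ_Y (deduplicated):
  ∅ × ∅ = {} (∅)
  {0} × {72} = {(0,72)}
  {0} × {73} = {(0,73)}
  {0} × {72, 73} = {(0,72), (0,73)}
  {0, 1} × {72} = {(0,72), (1,72)}
  {0, 1} × {73} = {(0,73), (1,73)}
  {0, 1, 2} × {72} = {(0,72), (1,72), (2,72)}
  {0, 1, 2} × {73} = {(0,73), (1,73), (2,73)}
  {0, 1} × {72, 73} = {(0,72), (0,73), (1,72), (1,73)}
  {0, 1, 2} × {72, 73} = {(0,72), (0,73), (1,72), (1,73), (2,72), (2,73)}
These 10 distinct sets form the basis B.
Close under arbitrary unions to get τ_{X×Y}; counting gives |τ_{X×Y}| = 16.


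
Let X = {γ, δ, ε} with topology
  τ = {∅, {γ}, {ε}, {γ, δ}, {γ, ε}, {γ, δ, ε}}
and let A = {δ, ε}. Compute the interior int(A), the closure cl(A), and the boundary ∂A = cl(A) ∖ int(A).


int(A) = {ε}, cl(A) = {δ, ε}, ∂A = {δ}.

Closed sets in (X, τ) are complements of opens:
  closed(X, τ) = {∅, {δ}, {ε}, {γ, δ}, {δ, ε}, {γ, δ, ε}}.
int(A) = ⋃ {U ∈ τ : U ⊆ A}. Opens contained in A: ∅, {ε}.
Taking the union of these: int(A) = {ε}.
cl(A) = ⋂ {C closed : A ⊆ C}. Closed sets containing A: {δ, ε}, {γ, δ, ε}.
Intersecting these: cl(A) = {δ, ε}.
∂A = cl(A) ∖ int(A) = {δ, ε} ∖ {ε} = {δ}.


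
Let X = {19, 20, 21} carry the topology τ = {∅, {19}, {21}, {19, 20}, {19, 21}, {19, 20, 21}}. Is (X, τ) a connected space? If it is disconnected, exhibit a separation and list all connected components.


(X, τ) is disconnected; components = [{21}, {19, 20}].

Find clopen sets (U ∈ τ with X ∖ U ∈ τ):
  U = ∅, X ∖ U = {19, 20, 21} — both open, so U is clopen.
  U = {21}, X ∖ U = {19, 20} — both open, so U is clopen.
  U = {19, 20}, X ∖ U = {21} — both open, so U is clopen.
  U = {19, 20, 21}, X ∖ U = ∅ — both open, so U is clopen.
Nontrivial clopen(s) exist: e.g. {21}. So (X, τ) is disconnected.
Compute connected components by grouping points that agree on all clopens:
  component: {21}
  component: {19, 20}


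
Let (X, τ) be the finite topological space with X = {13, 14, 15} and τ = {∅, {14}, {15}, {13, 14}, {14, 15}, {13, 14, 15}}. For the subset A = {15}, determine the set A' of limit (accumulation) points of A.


A' = ∅

For each x ∈ X, list the open sets U ∈ τ with x ∈ U, then check whether U ∩ (A ∖ {x}) ≠ ∅ for every such U.
  x = 13: open {13, 14} ∋ x has {13, 14} ∩ (A ∖ {13}) = ∅, so x is NOT a limit point.
  x = 14: open {14} ∋ x has {14} ∩ (A ∖ {14}) = ∅, so x is NOT a limit point.
  x = 15: open {15} ∋ x has {15} ∩ (A ∖ {15}) = ∅, so x is NOT a limit point.
Collecting: A' = ∅.


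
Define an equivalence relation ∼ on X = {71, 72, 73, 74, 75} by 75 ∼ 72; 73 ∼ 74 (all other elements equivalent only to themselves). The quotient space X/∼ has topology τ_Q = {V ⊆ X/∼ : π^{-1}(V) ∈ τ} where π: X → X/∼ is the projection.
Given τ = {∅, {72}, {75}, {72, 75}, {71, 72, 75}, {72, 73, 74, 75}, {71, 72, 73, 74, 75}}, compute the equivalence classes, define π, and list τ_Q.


X/∼ = {[71], [72=75], [73=74]}; |τ_Q| = 5.

Equivalence classes: [71], [72=75], [73=74].
Quotient map π: X → X/∼ sends 71 ↦ [71], 72 ↦ [72=75], 73 ↦ [73=74], 74 ↦ [73=74], 75 ↦ [72=75].
For each subset V ⊆ X/∼, compute π^{-1}(V) ⊆ X and check whether π^{-1}(V) ∈ τ. V is open in τ_Q iff π^{-1}(V) ∈ τ.
  V = {}: π^{-1}(V) = ∅ ∈ τ ✓.
  V = {[71]}: π^{-1}(V) = {71} ∉ τ ✗.
  V = {[72=75]}: π^{-1}(V) = {72, 75} ∈ τ ✓.
  V = {[71], [72=75]}: π^{-1}(V) = {71, 72, 75} ∈ τ ✓.
  V = {[73=74]}: π^{-1}(V) = {73, 74} ∉ τ ✗.
  V = {[71], [73=74]}: π^{-1}(V) = {71, 73, 74} ∉ τ ✗.
  V = {[72=75], [73=74]}: π^{-1}(V) = {72, 73, 74, 75} ∈ τ ✓.
  V = {[71], [72=75], [73=74]}: π^{-1}(V) = {71, 72, 73, 74, 75} ∈ τ ✓.
Open sets in the quotient: τ_Q = {{}, {[72=75]}, {[71], [72=75]}, {[72=75], [73=74]}, {[71], [72=75], [73=74]}} (5 elements).


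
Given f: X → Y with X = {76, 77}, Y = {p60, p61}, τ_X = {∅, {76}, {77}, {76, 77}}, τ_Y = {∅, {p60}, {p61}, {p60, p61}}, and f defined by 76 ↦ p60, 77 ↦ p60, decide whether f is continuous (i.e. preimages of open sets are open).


f IS continuous.

Compute f^{-1}(U) for each U ∈ τ_Y:
  U = ∅: f^{-1}(U) = ∅ ∈ τ_X ✓.
  U = {p60}: f^{-1}(U) = {76, 77} ∈ τ_X ✓.
  U = {p61}: f^{-1}(U) = ∅ ∈ τ_X ✓.
  U = {p60, p61}: f^{-1}(U) = {76, 77} ∈ τ_X ✓.
Every preimage lies in τ_X, so f IS continuous.


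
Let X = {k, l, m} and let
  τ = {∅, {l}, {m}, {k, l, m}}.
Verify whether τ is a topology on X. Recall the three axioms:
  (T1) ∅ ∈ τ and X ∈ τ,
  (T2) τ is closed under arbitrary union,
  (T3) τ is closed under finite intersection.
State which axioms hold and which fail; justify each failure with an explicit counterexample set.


τ is NOT a topology on X.

Axiom (T1): ∅ ∈ τ? Yes; X ∈ τ? Yes.
Axiom (T2/T3): check pairwise unions and intersections of members of τ.
Counterexample for (T2): {l} ∪ {m} = {l, m} ∉ τ. Therefore τ is NOT a topology.


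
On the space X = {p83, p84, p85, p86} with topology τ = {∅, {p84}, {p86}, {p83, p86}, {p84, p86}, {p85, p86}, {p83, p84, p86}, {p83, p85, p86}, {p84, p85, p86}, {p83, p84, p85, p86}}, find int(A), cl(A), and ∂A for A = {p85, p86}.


int(A) = {p85, p86}, cl(A) = {p83, p85, p86}, ∂A = {p83}.

Closed sets in (X, τ) are complements of opens:
  closed(X, τ) = {∅, {p83}, {p84}, {p85}, {p83, p84}, {p83, p85}, {p84, p85}, {p83, p84, p85}, {p83, p85, p86}, {p83, p84, p85, p86}}.
int(A) = ⋃ {U ∈ τ : U ⊆ A}. Opens contained in A: ∅, {p86}, {p85, p86}.
Taking the union of these: int(A) = {p85, p86}.
cl(A) = ⋂ {C closed : A ⊆ C}. Closed sets containing A: {p83, p85, p86}, {p83, p84, p85, p86}.
Intersecting these: cl(A) = {p83, p85, p86}.
∂A = cl(A) ∖ int(A) = {p83, p85, p86} ∖ {p85, p86} = {p83}.


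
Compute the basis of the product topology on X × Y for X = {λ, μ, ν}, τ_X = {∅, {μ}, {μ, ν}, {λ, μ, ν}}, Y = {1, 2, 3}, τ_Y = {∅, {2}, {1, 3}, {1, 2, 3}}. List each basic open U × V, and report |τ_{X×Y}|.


Basis B = {∅ × ∅, {μ} × {2}, {μ} × {1, 3}, {μ, ν} × {2}, {λ, μ, ν} × {2}, {μ} × {1, 2, 3}, {μ, ν} × {1, 3}, {λ, μ, ν} × {1, 3}, {μ, ν} × {1, 2, 3}, {λ, μ, ν} × {1, 2, 3}}; |τ_{X×Y}| = 16.

Enumerate products U × V with U ∈ τ_X, V ∈ τ_Y (deduplicated):
  ∅ × ∅ = {} (∅)
  {μ} × {2} = {(μ,2)}
  {μ} × {1, 3} = {(μ,1), (μ,3)}
  {μ, ν} × {2} = {(μ,2), (ν,2)}
  {λ, μ, ν} × {2} = {(λ,2), (μ,2), (ν,2)}
  {μ} × {1, 2, 3} = {(μ,1), (μ,2), (μ,3)}
  {μ, ν} × {1, 3} = {(μ,1), (μ,3), (ν,1), (ν,3)}
  {λ, μ, ν} × {1, 3} = {(λ,1), (λ,3), (μ,1), (μ,3), (ν,1), (ν,3)}
  {μ, ν} × {1, 2, 3} = {(μ,1), (μ,2), (μ,3), (ν,1), (ν,2), (ν,3)}
  {λ, μ, ν} × {1, 2, 3} = {(λ,1), (λ,2), (λ,3), (μ,1), (μ,2), (μ,3), (ν,1), (ν,2), (ν,3)}
These 10 distinct sets form the basis B.
Close under arbitrary unions to get τ_{X×Y}; counting gives |τ_{X×Y}| = 16.


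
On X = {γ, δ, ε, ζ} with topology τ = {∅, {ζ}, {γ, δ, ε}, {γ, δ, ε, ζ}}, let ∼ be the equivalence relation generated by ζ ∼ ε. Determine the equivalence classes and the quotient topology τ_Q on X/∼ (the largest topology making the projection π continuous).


X/∼ = {[γ], [δ], [ε=ζ]}; |τ_Q| = 2.

Equivalence classes: [γ], [δ], [ε=ζ].
Quotient map π: X → X/∼ sends γ ↦ [γ], δ ↦ [δ], ε ↦ [ε=ζ], ζ ↦ [ε=ζ].
For each subset V ⊆ X/∼, compute π^{-1}(V) ⊆ X and check whether π^{-1}(V) ∈ τ. V is open in τ_Q iff π^{-1}(V) ∈ τ.
  V = {}: π^{-1}(V) = ∅ ∈ τ ✓.
  V = {[γ]}: π^{-1}(V) = {γ} ∉ τ ✗.
  V = {[δ]}: π^{-1}(V) = {δ} ∉ τ ✗.
  V = {[γ], [δ]}: π^{-1}(V) = {γ, δ} ∉ τ ✗.
  V = {[ε=ζ]}: π^{-1}(V) = {ε, ζ} ∉ τ ✗.
  V = {[γ], [ε=ζ]}: π^{-1}(V) = {γ, ε, ζ} ∉ τ ✗.
  V = {[δ], [ε=ζ]}: π^{-1}(V) = {δ, ε, ζ} ∉ τ ✗.
  V = {[γ], [δ], [ε=ζ]}: π^{-1}(V) = {γ, δ, ε, ζ} ∈ τ ✓.
Open sets in the quotient: τ_Q = {{}, {[γ], [δ], [ε=ζ]}} (2 elements).


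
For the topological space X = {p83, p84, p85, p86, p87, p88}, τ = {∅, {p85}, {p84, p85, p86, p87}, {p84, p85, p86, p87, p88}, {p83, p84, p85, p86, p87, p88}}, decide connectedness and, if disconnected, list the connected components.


(X, τ) is connected.

Find clopen sets (U ∈ τ with X ∖ U ∈ τ):
  U = ∅, X ∖ U = {p83, p84, p85, p86, p87, p88} — both open, so U is clopen.
  U = {p83, p84, p85, p86, p87, p88}, X ∖ U = ∅ — both open, so U is clopen.
Only trivial clopens (∅ and X) exist, so (X, τ) is connected.
Compute connected components by grouping points that agree on all clopens:
  component: {p83, p84, p85, p86, p87, p88}


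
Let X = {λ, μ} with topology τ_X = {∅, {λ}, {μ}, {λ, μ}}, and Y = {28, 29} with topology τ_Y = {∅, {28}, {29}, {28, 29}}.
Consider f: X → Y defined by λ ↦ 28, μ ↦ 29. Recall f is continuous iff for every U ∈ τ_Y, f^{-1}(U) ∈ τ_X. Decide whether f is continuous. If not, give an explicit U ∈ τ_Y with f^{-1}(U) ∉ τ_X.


f IS continuous.

Compute f^{-1}(U) for each U ∈ τ_Y:
  U = ∅: f^{-1}(U) = ∅ ∈ τ_X ✓.
  U = {28}: f^{-1}(U) = {λ} ∈ τ_X ✓.
  U = {29}: f^{-1}(U) = {μ} ∈ τ_X ✓.
  U = {28, 29}: f^{-1}(U) = {λ, μ} ∈ τ_X ✓.
Every preimage lies in τ_X, so f IS continuous.


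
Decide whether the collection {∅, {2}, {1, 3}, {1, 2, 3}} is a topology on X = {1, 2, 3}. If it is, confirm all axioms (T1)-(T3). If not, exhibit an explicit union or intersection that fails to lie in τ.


τ IS a topology on X.

Axiom (T1): ∅ ∈ τ? Yes; X ∈ τ? Yes.
Axiom (T2/T3): check pairwise unions and intersections of members of τ.
All pairwise intersections and unions checked — each lies in τ. Therefore τ satisfies (T1), (T2), (T3): it IS a topology on X.


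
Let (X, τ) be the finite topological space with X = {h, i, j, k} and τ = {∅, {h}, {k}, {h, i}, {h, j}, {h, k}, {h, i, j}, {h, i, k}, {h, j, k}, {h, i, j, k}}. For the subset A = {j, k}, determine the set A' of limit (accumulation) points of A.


A' = ∅

For each x ∈ X, list the open sets U ∈ τ with x ∈ U, then check whether U ∩ (A ∖ {x}) ≠ ∅ for every such U.
  x = h: open {h} ∋ x has {h} ∩ (A ∖ {h}) = ∅, so x is NOT a limit point.
  x = i: open {h, i} ∋ x has {h, i} ∩ (A ∖ {i}) = ∅, so x is NOT a limit point.
  x = j: open {h, j} ∋ x has {h, j} ∩ (A ∖ {j}) = ∅, so x is NOT a limit point.
  x = k: open {k} ∋ x has {k} ∩ (A ∖ {k}) = ∅, so x is NOT a limit point.
Collecting: A' = ∅.


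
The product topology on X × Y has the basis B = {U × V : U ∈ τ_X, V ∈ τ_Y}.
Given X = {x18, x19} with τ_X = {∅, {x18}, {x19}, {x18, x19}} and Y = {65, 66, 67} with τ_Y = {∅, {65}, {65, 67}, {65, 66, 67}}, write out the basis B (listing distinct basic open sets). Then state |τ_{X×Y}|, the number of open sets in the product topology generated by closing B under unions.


Basis B = {∅ × ∅, {x18} × {65}, {x19} × {65}, {x18} × {65, 67}, {x18, x19} × {65}, {x19} × {65, 67}, {x18} × {65, 66, 67}, {x19} × {65, 66, 67}, {x18, x19} × {65, 67}, {x18, x19} × {65, 66, 67}}; |τ_{X×Y}| = 16.

Enumerate products U × V with U ∈ τ_X, V ∈ τ_Y (deduplicated):
  ∅ × ∅ = {} (∅)
  {x18} × {65} = {(x18,65)}
  {x19} × {65} = {(x19,65)}
  {x18} × {65, 67} = {(x18,65), (x18,67)}
  {x18, x19} × {65} = {(x18,65), (x19,65)}
  {x19} × {65, 67} = {(x19,65), (x19,67)}
  {x18} × {65, 66, 67} = {(x18,65), (x18,66), (x18,67)}
  {x19} × {65, 66, 67} = {(x19,65), (x19,66), (x19,67)}
  {x18, x19} × {65, 67} = {(x18,65), (x18,67), (x19,65), (x19,67)}
  {x18, x19} × {65, 66, 67} = {(x18,65), (x18,66), (x18,67), (x19,65), (x19,66), (x19,67)}
These 10 distinct sets form the basis B.
Close under arbitrary unions to get τ_{X×Y}; counting gives |τ_{X×Y}| = 16.


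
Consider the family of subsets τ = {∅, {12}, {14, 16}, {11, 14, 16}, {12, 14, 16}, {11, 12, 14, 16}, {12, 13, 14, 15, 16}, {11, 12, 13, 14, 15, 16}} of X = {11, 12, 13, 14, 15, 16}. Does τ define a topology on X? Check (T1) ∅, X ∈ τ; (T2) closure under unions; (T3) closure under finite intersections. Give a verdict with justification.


τ IS a topology on X.

Axiom (T1): ∅ ∈ τ? Yes; X ∈ τ? Yes.
Axiom (T2/T3): check pairwise unions and intersections of members of τ.
All pairwise intersections and unions checked — each lies in τ. Therefore τ satisfies (T1), (T2), (T3): it IS a topology on X.


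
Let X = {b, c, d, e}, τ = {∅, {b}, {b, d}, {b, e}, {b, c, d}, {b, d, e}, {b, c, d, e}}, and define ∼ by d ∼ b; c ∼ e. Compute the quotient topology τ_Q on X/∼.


X/∼ = {[b=d], [c=e]}; |τ_Q| = 3.

Equivalence classes: [b=d], [c=e].
Quotient map π: X → X/∼ sends b ↦ [b=d], c ↦ [c=e], d ↦ [b=d], e ↦ [c=e].
For each subset V ⊆ X/∼, compute π^{-1}(V) ⊆ X and check whether π^{-1}(V) ∈ τ. V is open in τ_Q iff π^{-1}(V) ∈ τ.
  V = {}: π^{-1}(V) = ∅ ∈ τ ✓.
  V = {[b=d]}: π^{-1}(V) = {b, d} ∈ τ ✓.
  V = {[c=e]}: π^{-1}(V) = {c, e} ∉ τ ✗.
  V = {[b=d], [c=e]}: π^{-1}(V) = {b, c, d, e} ∈ τ ✓.
Open sets in the quotient: τ_Q = {{}, {[b=d]}, {[b=d], [c=e]}} (3 elements).


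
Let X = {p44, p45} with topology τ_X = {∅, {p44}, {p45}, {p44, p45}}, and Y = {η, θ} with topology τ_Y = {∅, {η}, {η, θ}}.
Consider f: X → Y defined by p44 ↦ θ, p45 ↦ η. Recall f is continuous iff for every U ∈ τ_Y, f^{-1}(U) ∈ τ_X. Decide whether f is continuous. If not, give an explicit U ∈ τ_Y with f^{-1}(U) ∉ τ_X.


f IS continuous.

Compute f^{-1}(U) for each U ∈ τ_Y:
  U = ∅: f^{-1}(U) = ∅ ∈ τ_X ✓.
  U = {η}: f^{-1}(U) = {p45} ∈ τ_X ✓.
  U = {η, θ}: f^{-1}(U) = {p44, p45} ∈ τ_X ✓.
Every preimage lies in τ_X, so f IS continuous.


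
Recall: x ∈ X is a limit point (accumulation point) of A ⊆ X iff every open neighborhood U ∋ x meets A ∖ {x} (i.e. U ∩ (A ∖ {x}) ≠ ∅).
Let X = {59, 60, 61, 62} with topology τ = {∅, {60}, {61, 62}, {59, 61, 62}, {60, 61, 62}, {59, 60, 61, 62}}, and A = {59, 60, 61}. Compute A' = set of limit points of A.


A' = {59, 62}

For each x ∈ X, list the open sets U ∈ τ with x ∈ U, then check whether U ∩ (A ∖ {x}) ≠ ∅ for every such U.
  x = 59: opens ∋ x are {59, 61, 62}, {59, 60, 61, 62}; each meets A ∖ {59}, so x IS a limit point.
  x = 60: open {60} ∋ x has {60} ∩ (A ∖ {60}) = ∅, so x is NOT a limit point.
  x = 61: open {61, 62} ∋ x has {61, 62} ∩ (A ∖ {61}) = ∅, so x is NOT a limit point.
  x = 62: opens ∋ x are {61, 62}, {59, 61, 62}, {60, 61, 62}, {59, 60, 61, 62}; each meets A ∖ {62}, so x IS a limit point.
Collecting: A' = {59, 62}.


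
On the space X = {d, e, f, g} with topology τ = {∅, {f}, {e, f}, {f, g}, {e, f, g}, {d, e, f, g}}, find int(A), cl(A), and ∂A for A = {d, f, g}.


int(A) = {f, g}, cl(A) = {d, e, f, g}, ∂A = {d, e}.

Closed sets in (X, τ) are complements of opens:
  closed(X, τ) = {∅, {d}, {d, e}, {d, g}, {d, e, g}, {d, e, f, g}}.
int(A) = ⋃ {U ∈ τ : U ⊆ A}. Opens contained in A: ∅, {f}, {f, g}.
Taking the union of these: int(A) = {f, g}.
cl(A) = ⋂ {C closed : A ⊆ C}. Closed sets containing A: {d, e, f, g}.
Intersecting these: cl(A) = {d, e, f, g}.
∂A = cl(A) ∖ int(A) = {d, e, f, g} ∖ {f, g} = {d, e}.


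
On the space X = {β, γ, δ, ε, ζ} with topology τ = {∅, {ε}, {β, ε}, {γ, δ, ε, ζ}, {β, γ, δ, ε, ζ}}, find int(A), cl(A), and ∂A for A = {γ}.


int(A) = ∅, cl(A) = {γ, δ, ζ}, ∂A = {γ, δ, ζ}.

Closed sets in (X, τ) are complements of opens:
  closed(X, τ) = {∅, {β}, {γ, δ, ζ}, {β, γ, δ, ζ}, {β, γ, δ, ε, ζ}}.
int(A) = ⋃ {U ∈ τ : U ⊆ A}. Opens contained in A: ∅.
Taking the union of these: int(A) = ∅.
cl(A) = ⋂ {C closed : A ⊆ C}. Closed sets containing A: {γ, δ, ζ}, {β, γ, δ, ζ}, {β, γ, δ, ε, ζ}.
Intersecting these: cl(A) = {γ, δ, ζ}.
∂A = cl(A) ∖ int(A) = {γ, δ, ζ} ∖ ∅ = {γ, δ, ζ}.


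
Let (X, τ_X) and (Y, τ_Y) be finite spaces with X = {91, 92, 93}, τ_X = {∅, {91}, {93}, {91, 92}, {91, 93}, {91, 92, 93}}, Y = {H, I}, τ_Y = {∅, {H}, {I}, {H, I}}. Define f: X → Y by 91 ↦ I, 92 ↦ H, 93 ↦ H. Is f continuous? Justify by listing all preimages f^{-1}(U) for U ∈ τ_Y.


f is NOT continuous.

Compute f^{-1}(U) for each U ∈ τ_Y:
  U = ∅: f^{-1}(U) = ∅ ∈ τ_X ✓.
  U = {H}: f^{-1}(U) = {92, 93} ∉ τ_X ✗.
  U = {I}: f^{-1}(U) = {91} ∈ τ_X ✓.
  U = {H, I}: f^{-1}(U) = {91, 92, 93} ∈ τ_X ✓.
Found U = {H} with f^{-1}(U) = {92, 93} not in τ_X. Therefore f is NOT continuous.


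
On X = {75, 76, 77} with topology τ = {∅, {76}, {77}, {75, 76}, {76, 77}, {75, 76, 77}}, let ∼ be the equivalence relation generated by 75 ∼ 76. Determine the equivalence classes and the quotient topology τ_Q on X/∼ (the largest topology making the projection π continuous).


X/∼ = {[75=76], [77]}; |τ_Q| = 4.

Equivalence classes: [75=76], [77].
Quotient map π: X → X/∼ sends 75 ↦ [75=76], 76 ↦ [75=76], 77 ↦ [77].
For each subset V ⊆ X/∼, compute π^{-1}(V) ⊆ X and check whether π^{-1}(V) ∈ τ. V is open in τ_Q iff π^{-1}(V) ∈ τ.
  V = {}: π^{-1}(V) = ∅ ∈ τ ✓.
  V = {[75=76]}: π^{-1}(V) = {75, 76} ∈ τ ✓.
  V = {[77]}: π^{-1}(V) = {77} ∈ τ ✓.
  V = {[75=76], [77]}: π^{-1}(V) = {75, 76, 77} ∈ τ ✓.
Open sets in the quotient: τ_Q = {{}, {[75=76]}, {[77]}, {[75=76], [77]}} (4 elements).


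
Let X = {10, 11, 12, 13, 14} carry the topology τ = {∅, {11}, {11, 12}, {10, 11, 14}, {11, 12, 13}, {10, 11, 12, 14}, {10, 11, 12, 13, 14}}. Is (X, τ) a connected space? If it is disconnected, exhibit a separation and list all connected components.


(X, τ) is connected.

Find clopen sets (U ∈ τ with X ∖ U ∈ τ):
  U = ∅, X ∖ U = {10, 11, 12, 13, 14} — both open, so U is clopen.
  U = {10, 11, 12, 13, 14}, X ∖ U = ∅ — both open, so U is clopen.
Only trivial clopens (∅ and X) exist, so (X, τ) is connected.
Compute connected components by grouping points that agree on all clopens:
  component: {10, 11, 12, 13, 14}


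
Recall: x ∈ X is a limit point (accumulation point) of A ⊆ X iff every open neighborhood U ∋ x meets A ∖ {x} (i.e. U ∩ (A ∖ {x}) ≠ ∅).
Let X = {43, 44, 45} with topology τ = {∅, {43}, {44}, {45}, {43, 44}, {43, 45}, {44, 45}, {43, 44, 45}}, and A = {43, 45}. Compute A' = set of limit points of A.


A' = ∅

For each x ∈ X, list the open sets U ∈ τ with x ∈ U, then check whether U ∩ (A ∖ {x}) ≠ ∅ for every such U.
  x = 43: open {43} ∋ x has {43} ∩ (A ∖ {43}) = ∅, so x is NOT a limit point.
  x = 44: open {44} ∋ x has {44} ∩ (A ∖ {44}) = ∅, so x is NOT a limit point.
  x = 45: open {45} ∋ x has {45} ∩ (A ∖ {45}) = ∅, so x is NOT a limit point.
Collecting: A' = ∅.


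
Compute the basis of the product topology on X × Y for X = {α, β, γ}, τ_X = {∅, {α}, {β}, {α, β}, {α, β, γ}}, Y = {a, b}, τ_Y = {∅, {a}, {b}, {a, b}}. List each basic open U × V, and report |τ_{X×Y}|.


Basis B = {∅ × ∅, {α} × {a}, {α} × {b}, {β} × {a}, {β} × {b}, {α} × {a, b}, {α, β} × {a}, {α, β} × {b}, {β} × {a, b}, {α, β, γ} × {a}, {α, β, γ} × {b}, {α, β} × {a, b}, {α, β, γ} × {a, b}}; |τ_{X×Y}| = 25.

Enumerate products U × V with U ∈ τ_X, V ∈ τ_Y (deduplicated):
  ∅ × ∅ = {} (∅)
  {α} × {a} = {(α,a)}
  {α} × {b} = {(α,b)}
  {β} × {a} = {(β,a)}
  {β} × {b} = {(β,b)}
  {α} × {a, b} = {(α,a), (α,b)}
  {α, β} × {a} = {(α,a), (β,a)}
  {α, β} × {b} = {(α,b), (β,b)}
  {β} × {a, b} = {(β,a), (β,b)}
  {α, β, γ} × {a} = {(α,a), (β,a), (γ,a)}
  {α, β, γ} × {b} = {(α,b), (β,b), (γ,b)}
  {α, β} × {a, b} = {(α,a), (α,b), (β,a), (β,b)}
  {α, β, γ} × {a, b} = {(α,a), (α,b), (β,a), (β,b), (γ,a), (γ,b)}
These 13 distinct sets form the basis B.
Close under arbitrary unions to get τ_{X×Y}; counting gives |τ_{X×Y}| = 25.


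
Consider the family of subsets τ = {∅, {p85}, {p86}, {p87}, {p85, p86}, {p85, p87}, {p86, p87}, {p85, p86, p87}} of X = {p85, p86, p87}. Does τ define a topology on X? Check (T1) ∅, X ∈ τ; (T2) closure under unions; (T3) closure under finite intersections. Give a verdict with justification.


τ IS a topology on X.

Axiom (T1): ∅ ∈ τ? Yes; X ∈ τ? Yes.
Axiom (T2/T3): check pairwise unions and intersections of members of τ.
All pairwise intersections and unions checked — each lies in τ. Therefore τ satisfies (T1), (T2), (T3): it IS a topology on X.


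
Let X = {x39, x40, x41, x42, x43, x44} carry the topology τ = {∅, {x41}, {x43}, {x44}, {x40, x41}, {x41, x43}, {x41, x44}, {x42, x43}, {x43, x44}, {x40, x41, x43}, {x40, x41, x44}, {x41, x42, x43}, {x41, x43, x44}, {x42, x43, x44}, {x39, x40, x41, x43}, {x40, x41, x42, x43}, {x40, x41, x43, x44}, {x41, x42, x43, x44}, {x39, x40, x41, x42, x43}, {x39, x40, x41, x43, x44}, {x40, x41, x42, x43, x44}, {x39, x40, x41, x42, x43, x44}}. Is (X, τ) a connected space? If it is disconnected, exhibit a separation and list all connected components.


(X, τ) is disconnected; components = [{x44}, {x39, x40, x41, x42, x43}].

Find clopen sets (U ∈ τ with X ∖ U ∈ τ):
  U = ∅, X ∖ U = {x39, x40, x41, x42, x43, x44} — both open, so U is clopen.
  U = {x44}, X ∖ U = {x39, x40, x41, x42, x43} — both open, so U is clopen.
  U = {x39, x40, x41, x42, x43}, X ∖ U = {x44} — both open, so U is clopen.
  U = {x39, x40, x41, x42, x43, x44}, X ∖ U = ∅ — both open, so U is clopen.
Nontrivial clopen(s) exist: e.g. {x39, x40, x41, x42, x43}. So (X, τ) is disconnected.
Compute connected components by grouping points that agree on all clopens:
  component: {x44}
  component: {x39, x40, x41, x42, x43}


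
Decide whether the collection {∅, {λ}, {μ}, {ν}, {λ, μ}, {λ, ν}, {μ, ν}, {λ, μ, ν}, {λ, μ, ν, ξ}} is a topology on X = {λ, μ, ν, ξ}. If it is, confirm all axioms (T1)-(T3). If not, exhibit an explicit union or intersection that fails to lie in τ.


τ IS a topology on X.

Axiom (T1): ∅ ∈ τ? Yes; X ∈ τ? Yes.
Axiom (T2/T3): check pairwise unions and intersections of members of τ.
All pairwise intersections and unions checked — each lies in τ. Therefore τ satisfies (T1), (T2), (T3): it IS a topology on X.


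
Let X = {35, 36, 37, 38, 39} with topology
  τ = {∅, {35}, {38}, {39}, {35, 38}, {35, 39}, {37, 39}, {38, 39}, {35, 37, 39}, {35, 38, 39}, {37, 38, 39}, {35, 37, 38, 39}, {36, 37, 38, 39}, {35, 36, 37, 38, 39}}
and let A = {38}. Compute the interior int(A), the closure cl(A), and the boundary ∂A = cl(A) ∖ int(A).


int(A) = {38}, cl(A) = {36, 38}, ∂A = {36}.

Closed sets in (X, τ) are complements of opens:
  closed(X, τ) = {∅, {35}, {36}, {35, 36}, {36, 37}, {36, 38}, {35, 36, 37}, {35, 36, 38}, {36, 37, 38}, {36, 37, 39}, {35, 36, 37, 38}, {35, 36, 37, 39}, {36, 37, 38, 39}, {35, 36, 37, 38, 39}}.
int(A) = ⋃ {U ∈ τ : U ⊆ A}. Opens contained in A: ∅, {38}.
Taking the union of these: int(A) = {38}.
cl(A) = ⋂ {C closed : A ⊆ C}. Closed sets containing A: {36, 38}, {35, 36, 38}, {36, 37, 38}, {35, 36, 37, 38}, {36, 37, 38, 39}, {35, 36, 37, 38, 39}.
Intersecting these: cl(A) = {36, 38}.
∂A = cl(A) ∖ int(A) = {36, 38} ∖ {38} = {36}.


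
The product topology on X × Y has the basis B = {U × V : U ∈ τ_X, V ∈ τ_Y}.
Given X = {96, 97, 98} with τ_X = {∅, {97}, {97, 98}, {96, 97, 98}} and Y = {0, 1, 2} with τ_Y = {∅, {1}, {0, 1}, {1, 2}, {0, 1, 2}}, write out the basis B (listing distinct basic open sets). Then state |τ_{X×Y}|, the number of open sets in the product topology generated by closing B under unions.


Basis B = {∅ × ∅, {97} × {1}, {97} × {0, 1}, {97} × {1, 2}, {97, 98} × {1}, {96, 97, 98} × {1}, {97} × {0, 1, 2}, {97, 98} × {0, 1}, {97, 98} × {1, 2}, {96, 97, 98} × {0, 1}, {96, 97, 98} × {1, 2}, {97, 98} × {0, 1, 2}, {96, 97, 98} × {0, 1, 2}}; |τ_{X×Y}| = 30.

Enumerate products U × V with U ∈ τ_X, V ∈ τ_Y (deduplicated):
  ∅ × ∅ = {} (∅)
  {97} × {1} = {(97,1)}
  {97} × {0, 1} = {(97,0), (97,1)}
  {97} × {1, 2} = {(97,1), (97,2)}
  {97, 98} × {1} = {(97,1), (98,1)}
  {96, 97, 98} × {1} = {(96,1), (97,1), (98,1)}
  {97} × {0, 1, 2} = {(97,0), (97,1), (97,2)}
  {97, 98} × {0, 1} = {(97,0), (97,1), (98,0), (98,1)}
  {97, 98} × {1, 2} = {(97,1), (97,2), (98,1), (98,2)}
  {96, 97, 98} × {0, 1} = {(96,0), (96,1), (97,0), (97,1), (98,0), (98,1)}
  {96, 97, 98} × {1, 2} = {(96,1), (96,2), (97,1), (97,2), (98,1), (98,2)}
  {97, 98} × {0, 1, 2} = {(97,0), (97,1), (97,2), (98,0), (98,1), (98,2)}
  {96, 97, 98} × {0, 1, 2} = {(96,0), (96,1), (96,2), (97,0), (97,1), (97,2), (98,0), (98,1), (98,2)}
These 13 distinct sets form the basis B.
Close under arbitrary unions to get τ_{X×Y}; counting gives |τ_{X×Y}| = 30.


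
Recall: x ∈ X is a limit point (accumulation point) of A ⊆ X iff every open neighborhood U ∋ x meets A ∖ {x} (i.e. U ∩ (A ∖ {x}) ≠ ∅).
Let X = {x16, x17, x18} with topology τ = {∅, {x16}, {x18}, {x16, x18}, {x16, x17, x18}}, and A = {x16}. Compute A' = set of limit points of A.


A' = {x17}

For each x ∈ X, list the open sets U ∈ τ with x ∈ U, then check whether U ∩ (A ∖ {x}) ≠ ∅ for every such U.
  x = x16: open {x16} ∋ x has {x16} ∩ (A ∖ {x16}) = ∅, so x is NOT a limit point.
  x = x17: opens ∋ x are {x16, x17, x18}; each meets A ∖ {x17}, so x IS a limit point.
  x = x18: open {x18} ∋ x has {x18} ∩ (A ∖ {x18}) = ∅, so x is NOT a limit point.
Collecting: A' = {x17}.


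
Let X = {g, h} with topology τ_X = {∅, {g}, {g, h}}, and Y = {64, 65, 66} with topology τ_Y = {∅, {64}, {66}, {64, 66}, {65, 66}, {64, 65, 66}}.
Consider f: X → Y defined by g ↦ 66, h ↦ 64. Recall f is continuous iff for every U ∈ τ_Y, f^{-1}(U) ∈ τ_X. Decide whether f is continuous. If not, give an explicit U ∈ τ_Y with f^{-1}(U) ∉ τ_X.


f is NOT continuous.

Compute f^{-1}(U) for each U ∈ τ_Y:
  U = ∅: f^{-1}(U) = ∅ ∈ τ_X ✓.
  U = {64}: f^{-1}(U) = {h} ∉ τ_X ✗.
  U = {66}: f^{-1}(U) = {g} ∈ τ_X ✓.
  U = {64, 66}: f^{-1}(U) = {g, h} ∈ τ_X ✓.
  U = {65, 66}: f^{-1}(U) = {g} ∈ τ_X ✓.
  U = {64, 65, 66}: f^{-1}(U) = {g, h} ∈ τ_X ✓.
Found U = {64} with f^{-1}(U) = {h} not in τ_X. Therefore f is NOT continuous.


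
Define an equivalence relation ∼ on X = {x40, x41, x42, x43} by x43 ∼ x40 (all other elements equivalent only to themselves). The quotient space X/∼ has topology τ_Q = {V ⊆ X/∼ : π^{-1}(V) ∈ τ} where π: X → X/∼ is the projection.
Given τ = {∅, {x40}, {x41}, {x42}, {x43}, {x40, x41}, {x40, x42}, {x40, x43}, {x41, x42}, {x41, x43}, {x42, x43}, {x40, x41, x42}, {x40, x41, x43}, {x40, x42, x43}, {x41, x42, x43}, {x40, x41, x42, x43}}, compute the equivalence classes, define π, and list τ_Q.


X/∼ = {[x40=x43], [x41], [x42]}; |τ_Q| = 8.

Equivalence classes: [x40=x43], [x41], [x42].
Quotient map π: X → X/∼ sends x40 ↦ [x40=x43], x41 ↦ [x41], x42 ↦ [x42], x43 ↦ [x40=x43].
For each subset V ⊆ X/∼, compute π^{-1}(V) ⊆ X and check whether π^{-1}(V) ∈ τ. V is open in τ_Q iff π^{-1}(V) ∈ τ.
  V = {}: π^{-1}(V) = ∅ ∈ τ ✓.
  V = {[x40=x43]}: π^{-1}(V) = {x40, x43} ∈ τ ✓.
  V = {[x41]}: π^{-1}(V) = {x41} ∈ τ ✓.
  V = {[x40=x43], [x41]}: π^{-1}(V) = {x40, x41, x43} ∈ τ ✓.
  V = {[x42]}: π^{-1}(V) = {x42} ∈ τ ✓.
  V = {[x40=x43], [x42]}: π^{-1}(V) = {x40, x42, x43} ∈ τ ✓.
  V = {[x41], [x42]}: π^{-1}(V) = {x41, x42} ∈ τ ✓.
  V = {[x40=x43], [x41], [x42]}: π^{-1}(V) = {x40, x41, x42, x43} ∈ τ ✓.
Open sets in the quotient: τ_Q = {{}, {[x40=x43]}, {[x41]}, {[x40=x43], [x41]}, {[x42]}, {[x40=x43], [x42]}, {[x41], [x42]}, {[x40=x43], [x41], [x42]}} (8 elements).


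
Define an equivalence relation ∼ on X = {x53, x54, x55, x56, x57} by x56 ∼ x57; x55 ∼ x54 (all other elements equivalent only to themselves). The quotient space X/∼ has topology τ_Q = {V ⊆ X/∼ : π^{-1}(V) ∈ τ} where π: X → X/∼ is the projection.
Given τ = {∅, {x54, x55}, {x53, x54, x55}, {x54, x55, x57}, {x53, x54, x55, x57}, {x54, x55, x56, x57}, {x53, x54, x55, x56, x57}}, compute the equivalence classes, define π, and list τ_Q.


X/∼ = {[x53], [x54=x55], [x56=x57]}; |τ_Q| = 5.

Equivalence classes: [x53], [x54=x55], [x56=x57].
Quotient map π: X → X/∼ sends x53 ↦ [x53], x54 ↦ [x54=x55], x55 ↦ [x54=x55], x56 ↦ [x56=x57], x57 ↦ [x56=x57].
For each subset V ⊆ X/∼, compute π^{-1}(V) ⊆ X and check whether π^{-1}(V) ∈ τ. V is open in τ_Q iff π^{-1}(V) ∈ τ.
  V = {}: π^{-1}(V) = ∅ ∈ τ ✓.
  V = {[x53]}: π^{-1}(V) = {x53} ∉ τ ✗.
  V = {[x54=x55]}: π^{-1}(V) = {x54, x55} ∈ τ ✓.
  V = {[x53], [x54=x55]}: π^{-1}(V) = {x53, x54, x55} ∈ τ ✓.
  V = {[x56=x57]}: π^{-1}(V) = {x56, x57} ∉ τ ✗.
  V = {[x53], [x56=x57]}: π^{-1}(V) = {x53, x56, x57} ∉ τ ✗.
  V = {[x54=x55], [x56=x57]}: π^{-1}(V) = {x54, x55, x56, x57} ∈ τ ✓.
  V = {[x53], [x54=x55], [x56=x57]}: π^{-1}(V) = {x53, x54, x55, x56, x57} ∈ τ ✓.
Open sets in the quotient: τ_Q = {{}, {[x54=x55]}, {[x53], [x54=x55]}, {[x54=x55], [x56=x57]}, {[x53], [x54=x55], [x56=x57]}} (5 elements).
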